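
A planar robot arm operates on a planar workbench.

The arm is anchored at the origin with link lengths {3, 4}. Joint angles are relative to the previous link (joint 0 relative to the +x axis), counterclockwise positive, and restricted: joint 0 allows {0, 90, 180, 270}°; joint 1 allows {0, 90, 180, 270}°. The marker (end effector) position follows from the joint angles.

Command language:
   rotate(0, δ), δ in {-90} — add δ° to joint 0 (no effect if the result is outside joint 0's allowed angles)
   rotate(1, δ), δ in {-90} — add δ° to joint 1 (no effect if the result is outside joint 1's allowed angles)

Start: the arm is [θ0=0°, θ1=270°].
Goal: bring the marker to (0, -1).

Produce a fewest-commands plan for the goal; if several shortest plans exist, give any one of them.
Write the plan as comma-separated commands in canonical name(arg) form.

rotate(0, -90), rotate(0, -90), rotate(0, -90), rotate(1, -90)

begin: [θ0=0°, θ1=270°]
[1] after rotate(0, -90): [θ0=270°, θ1=270°]
[2] after rotate(0, -90): [θ0=180°, θ1=270°]
[3] after rotate(0, -90): [θ0=90°, θ1=270°]
[4] after rotate(1, -90): [θ0=90°, θ1=180°]
minimal: 4 command(s), checked below 4.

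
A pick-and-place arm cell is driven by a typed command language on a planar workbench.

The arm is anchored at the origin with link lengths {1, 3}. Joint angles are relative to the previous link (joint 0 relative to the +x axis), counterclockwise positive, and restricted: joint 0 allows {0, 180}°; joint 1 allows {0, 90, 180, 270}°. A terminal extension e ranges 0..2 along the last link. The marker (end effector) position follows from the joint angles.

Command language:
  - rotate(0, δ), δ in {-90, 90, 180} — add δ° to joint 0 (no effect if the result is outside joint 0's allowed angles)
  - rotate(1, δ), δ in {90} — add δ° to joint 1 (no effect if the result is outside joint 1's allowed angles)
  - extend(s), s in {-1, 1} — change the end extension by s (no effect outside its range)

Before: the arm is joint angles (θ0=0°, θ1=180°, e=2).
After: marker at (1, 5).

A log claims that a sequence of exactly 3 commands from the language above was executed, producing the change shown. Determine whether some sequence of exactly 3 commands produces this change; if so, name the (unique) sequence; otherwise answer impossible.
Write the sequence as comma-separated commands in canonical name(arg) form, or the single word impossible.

initial: joint angles (θ0=0°, θ1=180°, e=2)
[1] after rotate(1, 90): joint angles (θ0=0°, θ1=270°, e=2)
[2] after rotate(1, 90): joint angles (θ0=0°, θ1=0°, e=2)
[3] after rotate(1, 90): joint angles (θ0=0°, θ1=90°, e=2)
uniquely the one of 216 3-step routes that fits.

rotate(1, 90), rotate(1, 90), rotate(1, 90)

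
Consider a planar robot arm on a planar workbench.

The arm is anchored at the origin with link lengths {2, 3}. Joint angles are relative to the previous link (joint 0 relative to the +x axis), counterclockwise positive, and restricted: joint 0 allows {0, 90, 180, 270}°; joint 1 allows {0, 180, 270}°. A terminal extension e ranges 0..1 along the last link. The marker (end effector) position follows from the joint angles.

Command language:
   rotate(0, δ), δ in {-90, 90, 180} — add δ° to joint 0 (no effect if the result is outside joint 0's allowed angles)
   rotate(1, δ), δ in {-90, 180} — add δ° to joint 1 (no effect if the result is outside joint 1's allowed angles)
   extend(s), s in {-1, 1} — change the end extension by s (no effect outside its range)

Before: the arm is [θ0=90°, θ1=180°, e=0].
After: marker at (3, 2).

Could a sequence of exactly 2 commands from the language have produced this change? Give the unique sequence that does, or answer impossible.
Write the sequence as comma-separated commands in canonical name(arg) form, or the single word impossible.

key: order matters: swapping rotate(1, 180) and rotate(1, -90) lands elsewhere
initial: [θ0=90°, θ1=180°, e=0]
1. rotate(1, 180) → [θ0=90°, θ1=0°, e=0]
2. rotate(1, -90) → [θ0=90°, θ1=270°, e=0]
uniquely the one of 49 2-step routes that fits.

rotate(1, 180), rotate(1, -90)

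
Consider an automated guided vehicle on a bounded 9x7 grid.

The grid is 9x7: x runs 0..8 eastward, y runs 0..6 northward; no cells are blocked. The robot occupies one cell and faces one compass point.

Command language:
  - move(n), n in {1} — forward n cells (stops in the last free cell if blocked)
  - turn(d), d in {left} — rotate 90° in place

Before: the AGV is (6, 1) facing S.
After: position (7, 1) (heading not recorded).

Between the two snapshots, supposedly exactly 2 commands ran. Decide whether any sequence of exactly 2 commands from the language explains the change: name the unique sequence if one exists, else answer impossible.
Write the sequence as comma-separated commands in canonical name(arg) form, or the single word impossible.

key: order matters: swapping turn(left) and move(1) lands elsewhere
initial: (6, 1) facing S
1. turn(left) → (6, 1) facing E
2. move(1) → (7, 1) facing E
no other 2-command option fits: unique.

turn(left), move(1)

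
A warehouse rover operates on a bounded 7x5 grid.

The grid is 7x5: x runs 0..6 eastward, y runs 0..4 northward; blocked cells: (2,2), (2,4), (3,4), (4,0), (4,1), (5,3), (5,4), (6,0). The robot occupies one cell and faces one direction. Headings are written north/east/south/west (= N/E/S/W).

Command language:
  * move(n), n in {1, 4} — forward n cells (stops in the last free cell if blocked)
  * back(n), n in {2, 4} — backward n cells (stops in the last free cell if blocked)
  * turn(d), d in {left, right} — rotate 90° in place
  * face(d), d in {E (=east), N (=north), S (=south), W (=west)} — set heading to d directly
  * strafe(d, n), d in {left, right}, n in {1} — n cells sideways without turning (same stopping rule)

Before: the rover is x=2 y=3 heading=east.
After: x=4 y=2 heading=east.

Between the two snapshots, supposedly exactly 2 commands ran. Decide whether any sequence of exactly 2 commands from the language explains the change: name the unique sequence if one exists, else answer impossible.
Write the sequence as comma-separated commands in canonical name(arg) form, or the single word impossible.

move(4), strafe(right, 1)

key: move(4) is stopped early by the blocked cell at (5,3)
start: x=2 y=3 heading=east
t=1 move(4) ⇒ x=4 y=3 heading=east
t=2 strafe(right, 1) ⇒ x=4 y=2 heading=east
all 144 alternatives checked — unique.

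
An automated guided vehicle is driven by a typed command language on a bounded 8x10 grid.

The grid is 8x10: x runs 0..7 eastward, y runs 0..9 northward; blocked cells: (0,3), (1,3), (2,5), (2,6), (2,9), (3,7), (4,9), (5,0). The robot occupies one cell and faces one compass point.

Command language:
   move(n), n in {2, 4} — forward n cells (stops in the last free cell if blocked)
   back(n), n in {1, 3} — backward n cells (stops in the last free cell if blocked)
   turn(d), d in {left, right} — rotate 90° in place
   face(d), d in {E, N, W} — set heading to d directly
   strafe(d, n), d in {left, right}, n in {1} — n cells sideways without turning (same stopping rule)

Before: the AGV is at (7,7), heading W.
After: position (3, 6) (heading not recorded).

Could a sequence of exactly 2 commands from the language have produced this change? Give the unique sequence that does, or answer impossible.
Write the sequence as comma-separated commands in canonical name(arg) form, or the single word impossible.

strafe(left, 1), move(4)

key: running move(4) before strafe(left, 1) would end elsewhere — order is forced
from: at (7,7), heading W
[1] after strafe(left, 1): at (7,6), heading W
[2] after move(4): at (3,6), heading W
uniquely the one of 121 2-step routes that fits.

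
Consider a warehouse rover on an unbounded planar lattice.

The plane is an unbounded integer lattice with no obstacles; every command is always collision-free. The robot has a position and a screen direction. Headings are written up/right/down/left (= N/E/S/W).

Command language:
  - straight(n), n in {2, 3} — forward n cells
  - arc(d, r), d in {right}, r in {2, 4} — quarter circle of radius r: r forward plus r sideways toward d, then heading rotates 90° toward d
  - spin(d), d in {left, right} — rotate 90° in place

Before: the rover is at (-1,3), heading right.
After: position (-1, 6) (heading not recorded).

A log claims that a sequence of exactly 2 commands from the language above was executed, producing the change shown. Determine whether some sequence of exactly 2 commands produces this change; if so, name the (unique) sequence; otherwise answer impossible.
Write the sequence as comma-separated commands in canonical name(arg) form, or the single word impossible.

spin(left), straight(3)

key: order matters: swapping spin(left) and straight(3) lands elsewhere
begin: at (-1,3), heading right
step 1 (spin(left)): at (-1,3), heading up
step 2 (straight(3)): at (-1,6), heading up
no rival 2-sequence matches.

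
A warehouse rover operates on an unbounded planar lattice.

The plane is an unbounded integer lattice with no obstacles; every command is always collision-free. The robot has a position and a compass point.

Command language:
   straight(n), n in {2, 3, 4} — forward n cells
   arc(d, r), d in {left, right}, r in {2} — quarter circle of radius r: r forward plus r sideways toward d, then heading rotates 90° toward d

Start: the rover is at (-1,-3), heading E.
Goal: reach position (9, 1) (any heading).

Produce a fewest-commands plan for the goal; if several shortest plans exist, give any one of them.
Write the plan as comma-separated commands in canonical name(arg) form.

from: at (-1,-3), heading E
1. straight(2) → at (1,-3), heading E
2. straight(4) → at (5,-3), heading E
3. arc(left, 2) → at (7,-1), heading N
4. arc(right, 2) → at (9,1), heading E
shorter routes all fall short; 4 is best.

straight(2), straight(4), arc(left, 2), arc(right, 2)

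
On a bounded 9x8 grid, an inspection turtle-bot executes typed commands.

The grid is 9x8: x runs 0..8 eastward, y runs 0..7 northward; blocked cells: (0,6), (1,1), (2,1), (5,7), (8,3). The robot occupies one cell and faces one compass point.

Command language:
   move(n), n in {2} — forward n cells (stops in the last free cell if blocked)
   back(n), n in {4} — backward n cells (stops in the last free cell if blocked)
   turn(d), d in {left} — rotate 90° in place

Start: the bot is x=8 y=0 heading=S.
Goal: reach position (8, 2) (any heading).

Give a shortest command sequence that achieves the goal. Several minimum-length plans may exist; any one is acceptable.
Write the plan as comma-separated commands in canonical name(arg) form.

start: x=8 y=0 heading=S
1. back(4) → x=8 y=2 heading=S
no 0-step plan works, so 1 is optimal.

back(4)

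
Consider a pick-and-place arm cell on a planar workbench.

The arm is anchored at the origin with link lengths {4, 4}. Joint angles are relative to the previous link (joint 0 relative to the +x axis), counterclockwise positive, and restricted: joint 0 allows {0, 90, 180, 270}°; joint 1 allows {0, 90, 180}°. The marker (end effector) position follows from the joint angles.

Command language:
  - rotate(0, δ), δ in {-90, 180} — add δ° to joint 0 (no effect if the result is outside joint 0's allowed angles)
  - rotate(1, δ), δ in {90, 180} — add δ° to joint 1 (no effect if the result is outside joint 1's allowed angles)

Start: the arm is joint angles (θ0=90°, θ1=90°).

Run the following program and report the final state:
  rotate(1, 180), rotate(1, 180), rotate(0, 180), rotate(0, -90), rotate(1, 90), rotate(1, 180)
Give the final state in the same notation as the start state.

begin: joint angles (θ0=90°, θ1=90°)
[1] after rotate(1, 180): joint angles (θ0=90°, θ1=90°)
[2] after rotate(1, 180): joint angles (θ0=90°, θ1=90°)
[3] after rotate(0, 180): joint angles (θ0=270°, θ1=90°)
[4] after rotate(0, -90): joint angles (θ0=180°, θ1=90°)
[5] after rotate(1, 90): joint angles (θ0=180°, θ1=180°)
[6] after rotate(1, 180): joint angles (θ0=180°, θ1=0°)

joint angles (θ0=180°, θ1=0°)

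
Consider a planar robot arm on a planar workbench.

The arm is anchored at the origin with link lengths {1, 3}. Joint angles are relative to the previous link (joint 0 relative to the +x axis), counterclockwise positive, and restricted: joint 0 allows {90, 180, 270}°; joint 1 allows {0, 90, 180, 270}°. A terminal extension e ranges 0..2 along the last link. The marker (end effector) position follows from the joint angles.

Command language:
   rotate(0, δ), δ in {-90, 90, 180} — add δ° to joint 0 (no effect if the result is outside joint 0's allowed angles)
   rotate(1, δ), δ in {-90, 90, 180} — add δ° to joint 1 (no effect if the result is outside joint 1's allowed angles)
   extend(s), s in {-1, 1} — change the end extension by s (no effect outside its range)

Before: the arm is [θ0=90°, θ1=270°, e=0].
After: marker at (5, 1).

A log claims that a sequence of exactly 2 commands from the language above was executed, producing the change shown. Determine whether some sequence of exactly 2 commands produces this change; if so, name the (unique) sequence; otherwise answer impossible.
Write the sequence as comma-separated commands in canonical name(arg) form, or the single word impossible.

from: [θ0=90°, θ1=270°, e=0]
1. extend(1) → [θ0=90°, θ1=270°, e=1]
2. extend(1) → [θ0=90°, θ1=270°, e=2]
no other 2-command option fits: unique.

extend(1), extend(1)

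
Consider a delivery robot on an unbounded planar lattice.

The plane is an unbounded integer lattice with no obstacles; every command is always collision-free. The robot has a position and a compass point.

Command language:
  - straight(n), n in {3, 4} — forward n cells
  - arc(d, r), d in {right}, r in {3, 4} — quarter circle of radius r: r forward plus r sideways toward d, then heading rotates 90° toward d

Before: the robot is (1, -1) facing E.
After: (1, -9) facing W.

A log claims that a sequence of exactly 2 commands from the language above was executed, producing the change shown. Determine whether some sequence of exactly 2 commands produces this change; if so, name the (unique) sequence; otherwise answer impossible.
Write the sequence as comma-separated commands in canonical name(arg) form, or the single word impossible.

arc(right, 4), arc(right, 4)

key: position moved to (1,-9) AND the heading swung to W — translation plus rotation needed
begin: (1, -1) facing E
[1] after arc(right, 4): (5, -5) facing S
[2] after arc(right, 4): (1, -9) facing W
no rival 2-sequence matches.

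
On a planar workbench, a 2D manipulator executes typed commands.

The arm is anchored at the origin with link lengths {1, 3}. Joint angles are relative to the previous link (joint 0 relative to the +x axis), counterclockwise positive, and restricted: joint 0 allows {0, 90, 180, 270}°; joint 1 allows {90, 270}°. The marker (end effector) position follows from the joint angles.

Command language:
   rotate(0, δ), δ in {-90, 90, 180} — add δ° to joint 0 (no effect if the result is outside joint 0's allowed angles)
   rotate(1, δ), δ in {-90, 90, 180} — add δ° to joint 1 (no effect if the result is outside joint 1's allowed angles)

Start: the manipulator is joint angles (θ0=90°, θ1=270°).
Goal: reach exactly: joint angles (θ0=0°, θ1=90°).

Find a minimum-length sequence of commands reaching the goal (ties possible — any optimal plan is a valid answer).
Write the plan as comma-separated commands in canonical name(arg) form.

t0: joint angles (θ0=90°, θ1=270°)
1. rotate(1, 180) → joint angles (θ0=90°, θ1=90°)
2. rotate(0, -90) → joint angles (θ0=0°, θ1=90°)
no 1-step plan works, so 2 is optimal.

rotate(1, 180), rotate(0, -90)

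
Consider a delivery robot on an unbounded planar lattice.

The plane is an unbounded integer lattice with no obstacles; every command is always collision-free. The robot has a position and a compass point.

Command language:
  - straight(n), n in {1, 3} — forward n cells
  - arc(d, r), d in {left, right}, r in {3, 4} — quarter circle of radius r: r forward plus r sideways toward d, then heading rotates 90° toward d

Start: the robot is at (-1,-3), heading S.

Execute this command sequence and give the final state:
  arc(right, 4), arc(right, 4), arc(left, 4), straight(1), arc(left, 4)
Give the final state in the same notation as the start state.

at (-18,-3), heading S

start: at (-1,-3), heading S
step 1 (arc(right, 4)): at (-5,-7), heading W
step 2 (arc(right, 4)): at (-9,-3), heading N
step 3 (arc(left, 4)): at (-13,1), heading W
step 4 (straight(1)): at (-14,1), heading W
step 5 (arc(left, 4)): at (-18,-3), heading S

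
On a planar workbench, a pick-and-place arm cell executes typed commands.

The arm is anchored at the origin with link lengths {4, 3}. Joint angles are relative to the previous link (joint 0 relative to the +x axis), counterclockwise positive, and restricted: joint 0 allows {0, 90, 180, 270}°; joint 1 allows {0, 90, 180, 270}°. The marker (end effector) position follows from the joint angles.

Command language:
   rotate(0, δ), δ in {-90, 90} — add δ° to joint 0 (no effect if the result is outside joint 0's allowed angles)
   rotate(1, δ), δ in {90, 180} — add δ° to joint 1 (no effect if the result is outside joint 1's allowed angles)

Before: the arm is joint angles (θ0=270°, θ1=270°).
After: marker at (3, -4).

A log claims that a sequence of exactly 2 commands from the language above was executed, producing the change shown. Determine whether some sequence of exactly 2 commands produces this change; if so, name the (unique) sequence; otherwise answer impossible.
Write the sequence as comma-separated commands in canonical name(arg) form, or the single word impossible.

start: joint angles (θ0=270°, θ1=270°)
[1] after rotate(1, 90): joint angles (θ0=270°, θ1=0°)
[2] after rotate(1, 90): joint angles (θ0=270°, θ1=90°)
all 16 alternatives checked — unique.

rotate(1, 90), rotate(1, 90)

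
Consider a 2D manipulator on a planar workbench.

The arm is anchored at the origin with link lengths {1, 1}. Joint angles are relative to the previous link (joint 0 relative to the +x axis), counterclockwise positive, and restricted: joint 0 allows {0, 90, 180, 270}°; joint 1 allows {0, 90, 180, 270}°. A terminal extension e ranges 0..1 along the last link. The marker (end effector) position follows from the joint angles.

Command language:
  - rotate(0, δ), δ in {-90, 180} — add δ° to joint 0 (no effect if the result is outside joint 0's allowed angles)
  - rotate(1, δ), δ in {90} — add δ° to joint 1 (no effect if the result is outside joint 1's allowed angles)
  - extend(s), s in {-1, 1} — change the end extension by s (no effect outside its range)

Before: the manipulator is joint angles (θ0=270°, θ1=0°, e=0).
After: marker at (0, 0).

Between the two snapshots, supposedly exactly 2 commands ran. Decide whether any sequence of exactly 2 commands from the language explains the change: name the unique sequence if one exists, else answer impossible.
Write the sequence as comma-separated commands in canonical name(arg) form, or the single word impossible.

rotate(1, 90), rotate(1, 90)

from: joint angles (θ0=270°, θ1=0°, e=0)
t=1 rotate(1, 90) ⇒ joint angles (θ0=270°, θ1=90°, e=0)
t=2 rotate(1, 90) ⇒ joint angles (θ0=270°, θ1=180°, e=0)
no rival 2-sequence matches.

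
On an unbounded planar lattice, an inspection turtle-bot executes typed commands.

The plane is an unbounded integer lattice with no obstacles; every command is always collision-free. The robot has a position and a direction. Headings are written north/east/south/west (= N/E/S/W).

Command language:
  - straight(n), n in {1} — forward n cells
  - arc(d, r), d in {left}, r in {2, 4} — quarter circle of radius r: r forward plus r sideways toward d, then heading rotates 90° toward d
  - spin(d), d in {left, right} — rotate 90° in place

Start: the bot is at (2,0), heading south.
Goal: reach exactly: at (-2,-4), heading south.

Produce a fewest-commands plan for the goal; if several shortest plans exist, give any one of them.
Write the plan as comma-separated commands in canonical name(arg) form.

spin(right), arc(left, 4)

start: at (2,0), heading south
[1] after spin(right): at (2,0), heading west
[2] after arc(left, 4): at (-2,-4), heading south
minimal: 2 command(s), checked below 2.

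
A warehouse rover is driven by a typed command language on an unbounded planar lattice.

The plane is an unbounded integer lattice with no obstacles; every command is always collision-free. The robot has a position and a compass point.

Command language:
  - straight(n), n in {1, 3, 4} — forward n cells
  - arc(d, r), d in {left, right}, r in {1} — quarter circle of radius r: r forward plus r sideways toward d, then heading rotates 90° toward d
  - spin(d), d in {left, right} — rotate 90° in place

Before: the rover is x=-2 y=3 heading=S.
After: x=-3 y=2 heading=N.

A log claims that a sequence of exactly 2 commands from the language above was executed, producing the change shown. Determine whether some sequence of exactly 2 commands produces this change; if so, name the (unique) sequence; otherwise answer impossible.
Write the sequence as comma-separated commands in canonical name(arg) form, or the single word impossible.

key: cell and facing (now N) both changed — the 2 commands mix motion and turning
initial: x=-2 y=3 heading=S
[1] after arc(right, 1): x=-3 y=2 heading=W
[2] after spin(right): x=-3 y=2 heading=N
uniquely the one of 49 2-step routes that fits.

arc(right, 1), spin(right)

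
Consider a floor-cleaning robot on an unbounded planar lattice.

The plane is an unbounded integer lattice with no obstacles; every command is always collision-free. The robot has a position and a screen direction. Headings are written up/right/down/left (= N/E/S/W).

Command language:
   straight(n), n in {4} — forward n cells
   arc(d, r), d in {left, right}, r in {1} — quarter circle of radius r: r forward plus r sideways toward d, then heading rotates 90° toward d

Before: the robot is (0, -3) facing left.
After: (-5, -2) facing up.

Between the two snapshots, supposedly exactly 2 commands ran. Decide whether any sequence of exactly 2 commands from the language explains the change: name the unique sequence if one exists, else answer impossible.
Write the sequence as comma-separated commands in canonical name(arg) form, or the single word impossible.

key: position moved to (-5,-2) AND the heading swung to N — translation plus rotation needed
begin: (0, -3) facing left
1. straight(4) → (-4, -3) facing left
2. arc(right, 1) → (-5, -2) facing up
no rival 2-sequence matches.

straight(4), arc(right, 1)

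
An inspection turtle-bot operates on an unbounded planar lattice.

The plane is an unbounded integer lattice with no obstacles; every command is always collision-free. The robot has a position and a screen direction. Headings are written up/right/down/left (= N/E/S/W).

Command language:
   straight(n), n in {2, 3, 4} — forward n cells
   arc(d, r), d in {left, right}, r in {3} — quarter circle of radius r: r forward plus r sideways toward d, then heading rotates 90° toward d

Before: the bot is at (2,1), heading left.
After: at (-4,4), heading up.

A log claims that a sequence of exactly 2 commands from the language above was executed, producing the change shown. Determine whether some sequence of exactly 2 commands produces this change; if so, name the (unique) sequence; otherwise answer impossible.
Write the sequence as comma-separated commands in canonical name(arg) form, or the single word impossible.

straight(3), arc(right, 3)

key: position moved to (-4,4) AND the heading swung to N — translation plus rotation needed
t0: at (2,1), heading left
[1] after straight(3): at (-1,1), heading left
[2] after arc(right, 3): at (-4,4), heading up
uniquely the one of 25 2-step routes that fits.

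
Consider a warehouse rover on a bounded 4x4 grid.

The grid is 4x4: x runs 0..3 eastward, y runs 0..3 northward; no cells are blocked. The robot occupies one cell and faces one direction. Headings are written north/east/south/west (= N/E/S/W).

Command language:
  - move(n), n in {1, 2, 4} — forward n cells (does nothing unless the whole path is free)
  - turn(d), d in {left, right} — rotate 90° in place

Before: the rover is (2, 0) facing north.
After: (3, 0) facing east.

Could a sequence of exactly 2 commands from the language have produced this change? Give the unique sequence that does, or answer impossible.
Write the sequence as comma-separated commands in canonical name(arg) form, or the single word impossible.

turn(right), move(1)

key: running move(1) before turn(right) would end elsewhere — order is forced
from: (2, 0) facing north
t=1 turn(right) ⇒ (2, 0) facing east
t=2 move(1) ⇒ (3, 0) facing east
no other 2-command option fits: unique.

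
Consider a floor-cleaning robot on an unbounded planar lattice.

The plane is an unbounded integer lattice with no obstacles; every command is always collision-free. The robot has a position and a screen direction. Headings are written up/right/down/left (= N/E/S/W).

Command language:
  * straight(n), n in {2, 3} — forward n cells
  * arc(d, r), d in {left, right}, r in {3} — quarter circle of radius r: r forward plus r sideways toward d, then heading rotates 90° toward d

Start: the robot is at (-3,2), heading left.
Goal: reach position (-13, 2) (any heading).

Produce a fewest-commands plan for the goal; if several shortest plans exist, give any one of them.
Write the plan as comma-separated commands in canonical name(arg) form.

straight(2), straight(2), straight(3), straight(3)

start: at (-3,2), heading left
1. straight(2) → at (-5,2), heading left
2. straight(2) → at (-7,2), heading left
3. straight(3) → at (-10,2), heading left
4. straight(3) → at (-13,2), heading left
minimal: 4 command(s), checked below 4.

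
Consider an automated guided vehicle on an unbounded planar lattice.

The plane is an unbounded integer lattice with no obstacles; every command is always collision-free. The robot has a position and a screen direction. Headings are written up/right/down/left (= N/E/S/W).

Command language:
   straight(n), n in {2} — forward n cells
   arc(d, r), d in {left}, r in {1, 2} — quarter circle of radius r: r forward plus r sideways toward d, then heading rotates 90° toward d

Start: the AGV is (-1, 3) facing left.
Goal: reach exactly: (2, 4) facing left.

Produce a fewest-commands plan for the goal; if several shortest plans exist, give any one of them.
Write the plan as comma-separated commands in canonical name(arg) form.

arc(left, 1), arc(left, 2), straight(2), arc(left, 2), arc(left, 2)

begin: (-1, 3) facing left
[1] after arc(left, 1): (-2, 2) facing down
[2] after arc(left, 2): (0, 0) facing right
[3] after straight(2): (2, 0) facing right
[4] after arc(left, 2): (4, 2) facing up
[5] after arc(left, 2): (2, 4) facing left
minimal: 5 command(s), checked below 5.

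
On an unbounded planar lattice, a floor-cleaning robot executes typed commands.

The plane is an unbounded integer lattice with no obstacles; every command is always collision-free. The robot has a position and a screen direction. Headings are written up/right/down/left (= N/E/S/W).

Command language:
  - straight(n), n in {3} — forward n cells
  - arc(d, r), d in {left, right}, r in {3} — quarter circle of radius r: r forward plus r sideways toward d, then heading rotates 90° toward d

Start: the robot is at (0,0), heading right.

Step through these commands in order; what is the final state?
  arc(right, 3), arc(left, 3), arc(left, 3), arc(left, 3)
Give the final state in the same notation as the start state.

begin: at (0,0), heading right
1. arc(right, 3) → at (3,-3), heading down
2. arc(left, 3) → at (6,-6), heading right
3. arc(left, 3) → at (9,-3), heading up
4. arc(left, 3) → at (6,0), heading left

at (6,0), heading left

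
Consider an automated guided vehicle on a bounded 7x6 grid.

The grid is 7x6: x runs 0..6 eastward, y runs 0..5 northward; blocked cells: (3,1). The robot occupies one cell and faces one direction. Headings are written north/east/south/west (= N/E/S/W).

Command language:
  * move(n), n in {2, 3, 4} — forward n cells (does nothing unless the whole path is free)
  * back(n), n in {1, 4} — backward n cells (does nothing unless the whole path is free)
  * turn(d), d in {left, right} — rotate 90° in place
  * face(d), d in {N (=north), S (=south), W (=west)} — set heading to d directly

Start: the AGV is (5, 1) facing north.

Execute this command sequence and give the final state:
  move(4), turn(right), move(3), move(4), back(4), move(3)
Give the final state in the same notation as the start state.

(4, 5) facing east

initial: (5, 1) facing north
1. move(4) → (5, 5) facing north
2. turn(right) → (5, 5) facing east
3. move(3) → (5, 5) facing east
4. move(4) → (5, 5) facing east
5. back(4) → (1, 5) facing east
6. move(3) → (4, 5) facing east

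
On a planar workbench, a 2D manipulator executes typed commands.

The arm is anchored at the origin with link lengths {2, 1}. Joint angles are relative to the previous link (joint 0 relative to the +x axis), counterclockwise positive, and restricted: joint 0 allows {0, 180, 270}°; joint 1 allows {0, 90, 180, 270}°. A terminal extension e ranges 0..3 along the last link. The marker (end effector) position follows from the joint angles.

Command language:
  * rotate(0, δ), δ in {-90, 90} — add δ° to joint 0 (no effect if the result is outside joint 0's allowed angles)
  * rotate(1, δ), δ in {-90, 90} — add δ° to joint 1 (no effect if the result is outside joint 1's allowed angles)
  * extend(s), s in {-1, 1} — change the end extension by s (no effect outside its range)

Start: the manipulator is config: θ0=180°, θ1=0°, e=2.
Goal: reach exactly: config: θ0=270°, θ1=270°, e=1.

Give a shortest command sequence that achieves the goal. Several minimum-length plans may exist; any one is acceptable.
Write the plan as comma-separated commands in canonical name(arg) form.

t0: config: θ0=180°, θ1=0°, e=2
step 1 (rotate(1, -90)): config: θ0=180°, θ1=270°, e=2
step 2 (extend(-1)): config: θ0=180°, θ1=270°, e=1
step 3 (rotate(0, 90)): config: θ0=270°, θ1=270°, e=1
nothing shorter than 3 reaches the goal.

rotate(1, -90), extend(-1), rotate(0, 90)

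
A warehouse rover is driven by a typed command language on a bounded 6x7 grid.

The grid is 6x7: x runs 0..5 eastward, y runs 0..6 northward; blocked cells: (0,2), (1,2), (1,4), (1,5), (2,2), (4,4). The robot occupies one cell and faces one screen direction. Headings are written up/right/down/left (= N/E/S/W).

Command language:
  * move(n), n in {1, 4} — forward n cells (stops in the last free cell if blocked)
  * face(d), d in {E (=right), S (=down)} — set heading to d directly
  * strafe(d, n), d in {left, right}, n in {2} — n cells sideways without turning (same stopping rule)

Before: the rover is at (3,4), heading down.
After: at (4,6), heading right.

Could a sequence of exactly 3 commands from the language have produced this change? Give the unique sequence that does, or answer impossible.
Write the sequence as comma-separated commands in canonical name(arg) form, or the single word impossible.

key: cell and facing (now E) both changed — the 3 commands mix motion and turning
t0: at (3,4), heading down
[1] after face(E): at (3,4), heading right
[2] after strafe(left, 2): at (3,6), heading right
[3] after move(1): at (4,6), heading right
all 216 alternatives checked — unique.

face(E), strafe(left, 2), move(1)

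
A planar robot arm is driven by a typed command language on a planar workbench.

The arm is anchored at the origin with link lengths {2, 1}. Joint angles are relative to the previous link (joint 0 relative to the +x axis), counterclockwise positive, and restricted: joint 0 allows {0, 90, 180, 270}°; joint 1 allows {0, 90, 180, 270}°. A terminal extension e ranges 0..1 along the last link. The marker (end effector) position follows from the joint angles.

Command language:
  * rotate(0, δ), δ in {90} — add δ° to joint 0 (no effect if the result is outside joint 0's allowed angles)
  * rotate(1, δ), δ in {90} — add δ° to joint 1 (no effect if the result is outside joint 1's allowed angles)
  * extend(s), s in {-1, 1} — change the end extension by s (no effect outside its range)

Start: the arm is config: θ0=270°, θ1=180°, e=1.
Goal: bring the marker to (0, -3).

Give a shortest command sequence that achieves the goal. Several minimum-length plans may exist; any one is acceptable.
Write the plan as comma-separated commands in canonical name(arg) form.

from: config: θ0=270°, θ1=180°, e=1
[1] after extend(-1): config: θ0=270°, θ1=180°, e=0
[2] after rotate(1, 90): config: θ0=270°, θ1=270°, e=0
[3] after rotate(1, 90): config: θ0=270°, θ1=0°, e=0
no 2-step plan works, so 3 is optimal.

extend(-1), rotate(1, 90), rotate(1, 90)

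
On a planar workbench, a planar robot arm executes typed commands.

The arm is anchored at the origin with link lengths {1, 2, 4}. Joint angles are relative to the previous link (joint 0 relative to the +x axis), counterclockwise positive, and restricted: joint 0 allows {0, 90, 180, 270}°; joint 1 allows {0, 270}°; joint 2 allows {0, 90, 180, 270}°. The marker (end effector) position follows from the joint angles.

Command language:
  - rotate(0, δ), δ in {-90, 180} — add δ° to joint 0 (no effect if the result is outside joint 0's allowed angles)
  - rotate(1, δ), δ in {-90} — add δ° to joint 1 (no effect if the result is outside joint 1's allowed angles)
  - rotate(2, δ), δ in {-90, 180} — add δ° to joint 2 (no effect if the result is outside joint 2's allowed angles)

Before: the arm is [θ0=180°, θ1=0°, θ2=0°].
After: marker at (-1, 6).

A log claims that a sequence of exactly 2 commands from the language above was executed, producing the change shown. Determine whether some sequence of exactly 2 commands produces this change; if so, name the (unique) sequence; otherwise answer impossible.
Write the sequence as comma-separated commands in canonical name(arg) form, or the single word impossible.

from: [θ0=180°, θ1=0°, θ2=0°]
[1] after rotate(1, -90): [θ0=180°, θ1=270°, θ2=0°]
[2] after rotate(1, -90): [θ0=180°, θ1=270°, θ2=0°]
all 25 alternatives checked — unique.

rotate(1, -90), rotate(1, -90)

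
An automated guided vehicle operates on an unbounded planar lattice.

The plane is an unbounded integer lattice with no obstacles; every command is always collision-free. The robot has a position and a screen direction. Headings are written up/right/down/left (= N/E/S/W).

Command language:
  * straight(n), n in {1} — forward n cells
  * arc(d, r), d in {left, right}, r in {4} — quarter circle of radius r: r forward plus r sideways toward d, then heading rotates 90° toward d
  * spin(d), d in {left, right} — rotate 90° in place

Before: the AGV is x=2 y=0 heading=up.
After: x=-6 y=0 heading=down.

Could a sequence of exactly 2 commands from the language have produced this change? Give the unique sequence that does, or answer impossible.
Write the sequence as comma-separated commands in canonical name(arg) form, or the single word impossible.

arc(left, 4), arc(left, 4)

key: position moved to (-6,0) AND the heading swung to S — translation plus rotation needed
from: x=2 y=0 heading=up
[1] after arc(left, 4): x=-2 y=4 heading=left
[2] after arc(left, 4): x=-6 y=0 heading=down
no other 2-command option fits: unique.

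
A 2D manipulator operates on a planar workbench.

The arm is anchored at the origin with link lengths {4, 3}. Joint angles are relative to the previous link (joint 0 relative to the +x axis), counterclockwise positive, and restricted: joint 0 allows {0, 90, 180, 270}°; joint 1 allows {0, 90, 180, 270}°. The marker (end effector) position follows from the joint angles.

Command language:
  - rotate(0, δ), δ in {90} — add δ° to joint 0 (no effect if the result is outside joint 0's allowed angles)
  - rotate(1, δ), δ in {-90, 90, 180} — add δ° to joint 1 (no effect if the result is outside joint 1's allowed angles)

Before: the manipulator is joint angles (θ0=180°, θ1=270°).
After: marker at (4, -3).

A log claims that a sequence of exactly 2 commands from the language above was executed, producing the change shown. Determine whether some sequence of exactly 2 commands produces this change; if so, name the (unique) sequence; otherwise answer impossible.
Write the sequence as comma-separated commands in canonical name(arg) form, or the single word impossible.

begin: joint angles (θ0=180°, θ1=270°)
1. rotate(0, 90) → joint angles (θ0=270°, θ1=270°)
2. rotate(0, 90) → joint angles (θ0=0°, θ1=270°)
uniquely the one of 16 2-step routes that fits.

rotate(0, 90), rotate(0, 90)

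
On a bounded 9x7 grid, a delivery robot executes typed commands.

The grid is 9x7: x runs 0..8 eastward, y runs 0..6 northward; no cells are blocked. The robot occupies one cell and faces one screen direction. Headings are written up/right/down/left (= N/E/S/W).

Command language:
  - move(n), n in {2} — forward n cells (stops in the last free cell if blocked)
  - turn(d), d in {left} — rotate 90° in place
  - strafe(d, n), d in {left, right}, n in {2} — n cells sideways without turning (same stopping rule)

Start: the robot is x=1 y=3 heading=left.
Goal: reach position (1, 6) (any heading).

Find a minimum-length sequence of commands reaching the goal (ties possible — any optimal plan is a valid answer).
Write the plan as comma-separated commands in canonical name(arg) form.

start: x=1 y=3 heading=left
1. strafe(right, 2) → x=1 y=5 heading=left
2. strafe(right, 2) → x=1 y=6 heading=left
minimal: 2 command(s), checked below 2.

strafe(right, 2), strafe(right, 2)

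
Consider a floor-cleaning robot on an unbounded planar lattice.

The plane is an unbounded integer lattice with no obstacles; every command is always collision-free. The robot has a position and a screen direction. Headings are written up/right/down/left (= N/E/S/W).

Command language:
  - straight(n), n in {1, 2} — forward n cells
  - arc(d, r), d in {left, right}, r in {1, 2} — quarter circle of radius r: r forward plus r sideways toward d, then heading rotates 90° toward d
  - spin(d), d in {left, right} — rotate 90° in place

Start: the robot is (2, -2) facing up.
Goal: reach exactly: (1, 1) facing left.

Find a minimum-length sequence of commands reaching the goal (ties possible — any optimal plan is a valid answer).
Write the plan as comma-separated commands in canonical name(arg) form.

begin: (2, -2) facing up
step 1 (straight(2)): (2, 0) facing up
step 2 (arc(left, 1)): (1, 1) facing left
minimal: 2 command(s), checked below 2.

straight(2), arc(left, 1)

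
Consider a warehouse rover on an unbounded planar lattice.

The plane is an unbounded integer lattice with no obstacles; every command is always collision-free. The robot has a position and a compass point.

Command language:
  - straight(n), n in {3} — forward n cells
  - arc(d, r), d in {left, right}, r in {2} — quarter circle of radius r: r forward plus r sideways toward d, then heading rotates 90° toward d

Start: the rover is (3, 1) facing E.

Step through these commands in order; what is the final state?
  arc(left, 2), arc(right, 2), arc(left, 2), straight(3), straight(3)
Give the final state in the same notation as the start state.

(9, 13) facing N

initial: (3, 1) facing E
[1] after arc(left, 2): (5, 3) facing N
[2] after arc(right, 2): (7, 5) facing E
[3] after arc(left, 2): (9, 7) facing N
[4] after straight(3): (9, 10) facing N
[5] after straight(3): (9, 13) facing N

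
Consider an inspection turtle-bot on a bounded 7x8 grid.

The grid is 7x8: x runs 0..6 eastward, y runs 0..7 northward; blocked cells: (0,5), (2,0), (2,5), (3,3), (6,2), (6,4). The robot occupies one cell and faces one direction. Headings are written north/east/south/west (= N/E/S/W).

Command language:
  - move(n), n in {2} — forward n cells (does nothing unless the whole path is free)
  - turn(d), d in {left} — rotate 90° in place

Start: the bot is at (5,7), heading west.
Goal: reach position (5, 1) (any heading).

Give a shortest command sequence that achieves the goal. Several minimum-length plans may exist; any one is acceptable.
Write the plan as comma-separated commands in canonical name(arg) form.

from: at (5,7), heading west
t=1 turn(left) ⇒ at (5,7), heading south
t=2 move(2) ⇒ at (5,5), heading south
t=3 move(2) ⇒ at (5,3), heading south
t=4 move(2) ⇒ at (5,1), heading south
minimal: 4 command(s), checked below 4.

turn(left), move(2), move(2), move(2)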